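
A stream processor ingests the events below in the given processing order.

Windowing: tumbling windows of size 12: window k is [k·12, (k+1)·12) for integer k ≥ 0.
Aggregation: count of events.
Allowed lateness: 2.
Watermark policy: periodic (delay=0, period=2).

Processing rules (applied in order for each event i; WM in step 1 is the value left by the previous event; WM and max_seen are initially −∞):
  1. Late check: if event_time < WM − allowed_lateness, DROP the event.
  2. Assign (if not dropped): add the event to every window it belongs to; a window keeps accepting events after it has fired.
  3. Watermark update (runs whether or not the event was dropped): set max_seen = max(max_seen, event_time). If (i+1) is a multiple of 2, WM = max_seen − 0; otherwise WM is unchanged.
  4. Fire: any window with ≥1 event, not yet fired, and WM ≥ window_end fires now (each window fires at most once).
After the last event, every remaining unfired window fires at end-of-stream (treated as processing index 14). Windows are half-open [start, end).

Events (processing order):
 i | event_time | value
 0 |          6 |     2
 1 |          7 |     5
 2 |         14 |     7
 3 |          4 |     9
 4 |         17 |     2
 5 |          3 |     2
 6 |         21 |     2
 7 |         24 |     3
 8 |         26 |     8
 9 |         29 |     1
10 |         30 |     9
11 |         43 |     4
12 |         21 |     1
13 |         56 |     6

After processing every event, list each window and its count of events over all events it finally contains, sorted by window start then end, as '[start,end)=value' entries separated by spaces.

[0,12)=2 [12,24)=3 [24,36)=4 [36,48)=1 [48,60)=1

i=0 t=6 v=2: → [0,12); WM=−∞
i=1 t=7 v=5: → [0,12); WM=7
i=2 t=14 v=7: → [12,24); WM=7
i=3 t=4 v=9: DROP (t<7-2); WM=14; [0,12) fires=2
i=4 t=17 v=2: → [12,24); WM=14
i=5 t=3 v=2: DROP (t<14-2); WM=17
i=6 t=21 v=2: → [12,24); WM=17
i=7 t=24 v=3: → [24,36); WM=24; [12,24) fires=3
i=8 t=26 v=8: → [24,36); WM=24
i=9 t=29 v=1: → [24,36); WM=29
i=10 t=30 v=9: → [24,36); WM=29
i=11 t=43 v=4: → [36,48); WM=43; [24,36) fires=4
i=12 t=21 v=1: DROP (t<43-2); WM=43
i=13 t=56 v=6: → [48,60); WM=56; [36,48) fires=1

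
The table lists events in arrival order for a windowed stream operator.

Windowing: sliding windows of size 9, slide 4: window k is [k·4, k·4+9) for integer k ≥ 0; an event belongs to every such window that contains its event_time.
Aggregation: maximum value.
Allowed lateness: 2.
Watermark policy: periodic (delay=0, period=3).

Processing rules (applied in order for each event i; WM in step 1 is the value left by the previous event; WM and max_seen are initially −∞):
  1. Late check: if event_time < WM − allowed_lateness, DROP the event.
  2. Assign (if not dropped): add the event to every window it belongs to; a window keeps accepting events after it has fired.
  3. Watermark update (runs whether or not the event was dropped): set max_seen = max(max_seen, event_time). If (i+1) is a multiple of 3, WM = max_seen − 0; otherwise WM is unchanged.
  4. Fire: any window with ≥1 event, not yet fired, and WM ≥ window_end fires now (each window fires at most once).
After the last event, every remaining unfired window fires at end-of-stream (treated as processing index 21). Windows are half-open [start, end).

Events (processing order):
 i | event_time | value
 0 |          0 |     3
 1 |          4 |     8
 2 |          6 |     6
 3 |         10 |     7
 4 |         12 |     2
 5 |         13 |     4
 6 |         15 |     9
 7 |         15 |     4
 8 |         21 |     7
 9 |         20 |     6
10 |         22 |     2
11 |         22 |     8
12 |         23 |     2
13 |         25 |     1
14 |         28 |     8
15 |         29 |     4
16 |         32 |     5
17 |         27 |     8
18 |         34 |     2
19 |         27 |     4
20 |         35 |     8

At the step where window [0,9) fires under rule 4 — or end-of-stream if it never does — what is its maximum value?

i=0 t=0 v=3: → [0,9); WM=−∞
i=1 t=4 v=8: → [4,13),[0,9); WM=−∞
i=2 t=6 v=6: → [4,13),[0,9); WM=6
i=3 t=10 v=7: → [8,17),[4,13); WM=6
i=4 t=12 v=2: → [12,21),[8,17),[4,13); WM=6
i=5 t=13 v=4: → [12,21),[8,17); WM=13; [0,9) fires=8 [4,13) fires=8
i=6 t=15 v=9: → [12,21),[8,17); WM=13
i=7 t=15 v=4: → [12,21),[8,17); WM=13
i=8 t=21 v=7: → [20,29),[16,25); WM=21; [8,17) fires=9 [12,21) fires=9
i=9 t=20 v=6: → [20,29),[16,25),[12,21); WM=21
i=10 t=22 v=2: → [20,29),[16,25); WM=21
i=11 t=22 v=8: → [20,29),[16,25); WM=22
i=12 t=23 v=2: → [20,29),[16,25); WM=22
i=13 t=25 v=1: → [24,33),[20,29); WM=22
i=14 t=28 v=8: → [28,37),[24,33),[20,29); WM=28; [16,25) fires=8
i=15 t=29 v=4: → [28,37),[24,33); WM=28
i=16 t=32 v=5: → [32,41),[28,37),[24,33); WM=28
i=17 t=27 v=8: → [24,33),[20,29); WM=32; [20,29) fires=8
i=18 t=34 v=2: → [32,41),[28,37); WM=32
i=19 t=27 v=4: DROP (t<32-2); WM=32
i=20 t=35 v=8: → [32,41),[28,37); WM=35; [24,33) fires=8

8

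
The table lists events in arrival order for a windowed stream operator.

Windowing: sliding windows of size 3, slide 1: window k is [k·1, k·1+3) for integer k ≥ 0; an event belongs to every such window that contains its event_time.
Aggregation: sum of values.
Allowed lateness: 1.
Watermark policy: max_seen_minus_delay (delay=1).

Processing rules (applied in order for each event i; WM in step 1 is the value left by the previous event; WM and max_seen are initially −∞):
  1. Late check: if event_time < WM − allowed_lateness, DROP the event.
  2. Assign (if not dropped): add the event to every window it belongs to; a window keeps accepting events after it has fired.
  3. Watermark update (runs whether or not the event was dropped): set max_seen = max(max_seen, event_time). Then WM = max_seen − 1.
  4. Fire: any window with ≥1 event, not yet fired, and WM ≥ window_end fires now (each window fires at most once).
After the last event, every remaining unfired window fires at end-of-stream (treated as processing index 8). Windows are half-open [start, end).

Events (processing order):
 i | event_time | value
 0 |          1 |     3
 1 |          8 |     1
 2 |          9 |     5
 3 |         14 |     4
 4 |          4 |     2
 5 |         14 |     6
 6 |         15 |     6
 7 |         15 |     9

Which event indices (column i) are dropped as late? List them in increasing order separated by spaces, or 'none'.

4

i=0 t=1 v=3: → [1,4),[0,3); WM=0
i=1 t=8 v=1: → [8,11),[7,10),[6,9); WM=7; [0,3) fires=3 [1,4) fires=3
i=2 t=9 v=5: → [9,12),[8,11),[7,10); WM=8
i=3 t=14 v=4: → [14,17),[13,16),[12,15); WM=13; [6,9) fires=1 [7,10) fires=6 [8,11) fires=6 [9,12) fires=5
i=4 t=4 v=2: DROP (t<13-1); WM=13
i=5 t=14 v=6: → [14,17),[13,16),[12,15); WM=13
i=6 t=15 v=6: → [15,18),[14,17),[13,16); WM=14
i=7 t=15 v=9: → [15,18),[14,17),[13,16); WM=14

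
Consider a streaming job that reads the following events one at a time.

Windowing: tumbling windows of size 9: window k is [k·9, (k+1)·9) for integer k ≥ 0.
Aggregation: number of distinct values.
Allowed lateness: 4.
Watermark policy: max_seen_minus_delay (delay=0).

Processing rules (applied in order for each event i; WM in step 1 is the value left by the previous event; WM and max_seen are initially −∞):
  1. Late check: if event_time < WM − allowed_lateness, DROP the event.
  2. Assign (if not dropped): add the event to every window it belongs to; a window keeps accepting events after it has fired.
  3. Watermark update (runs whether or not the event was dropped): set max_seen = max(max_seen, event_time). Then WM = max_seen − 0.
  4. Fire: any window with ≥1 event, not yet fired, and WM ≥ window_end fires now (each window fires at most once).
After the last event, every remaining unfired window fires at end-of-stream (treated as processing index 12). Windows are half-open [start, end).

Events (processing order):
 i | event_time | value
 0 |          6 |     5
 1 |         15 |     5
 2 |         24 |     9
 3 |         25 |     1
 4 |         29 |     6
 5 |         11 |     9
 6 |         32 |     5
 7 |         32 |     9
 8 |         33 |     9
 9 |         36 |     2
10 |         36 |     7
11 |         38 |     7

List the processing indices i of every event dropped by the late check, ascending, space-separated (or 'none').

5

i=0 t=6 v=5: → [0,9); WM=6
i=1 t=15 v=5: → [9,18); WM=15; [0,9) fires=1
i=2 t=24 v=9: → [18,27); WM=24; [9,18) fires=1
i=3 t=25 v=1: → [18,27); WM=25
i=4 t=29 v=6: → [27,36); WM=29; [18,27) fires=2
i=5 t=11 v=9: DROP (t<29-4); WM=29
i=6 t=32 v=5: → [27,36); WM=32
i=7 t=32 v=9: → [27,36); WM=32
i=8 t=33 v=9: → [27,36); WM=33
i=9 t=36 v=2: → [36,45); WM=36; [27,36) fires=3
i=10 t=36 v=7: → [36,45); WM=36
i=11 t=38 v=7: → [36,45); WM=38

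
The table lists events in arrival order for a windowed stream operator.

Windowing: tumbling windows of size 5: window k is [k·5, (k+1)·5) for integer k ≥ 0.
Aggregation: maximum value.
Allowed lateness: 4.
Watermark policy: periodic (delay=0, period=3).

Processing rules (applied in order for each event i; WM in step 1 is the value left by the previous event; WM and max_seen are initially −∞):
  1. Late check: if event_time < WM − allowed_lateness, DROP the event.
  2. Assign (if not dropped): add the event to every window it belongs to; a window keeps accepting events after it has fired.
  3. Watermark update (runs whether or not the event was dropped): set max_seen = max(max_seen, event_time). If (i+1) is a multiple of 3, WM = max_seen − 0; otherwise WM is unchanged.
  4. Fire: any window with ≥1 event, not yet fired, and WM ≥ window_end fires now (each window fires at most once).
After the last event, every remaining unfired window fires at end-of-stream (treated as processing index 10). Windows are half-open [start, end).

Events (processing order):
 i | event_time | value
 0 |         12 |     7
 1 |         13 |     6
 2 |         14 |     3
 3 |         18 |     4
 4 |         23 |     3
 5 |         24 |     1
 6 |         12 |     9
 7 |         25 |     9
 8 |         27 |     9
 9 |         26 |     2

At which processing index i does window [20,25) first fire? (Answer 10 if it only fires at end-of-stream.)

8

i=0 t=12 v=7: → [10,15); WM=−∞
i=1 t=13 v=6: → [10,15); WM=−∞
i=2 t=14 v=3: → [10,15); WM=14
i=3 t=18 v=4: → [15,20); WM=14
i=4 t=23 v=3: → [20,25); WM=14
i=5 t=24 v=1: → [20,25); WM=24; [10,15) fires=7 [15,20) fires=4
i=6 t=12 v=9: DROP (t<24-4); WM=24
i=7 t=25 v=9: → [25,30); WM=24
i=8 t=27 v=9: → [25,30); WM=27; [20,25) fires=3
i=9 t=26 v=2: → [25,30); WM=27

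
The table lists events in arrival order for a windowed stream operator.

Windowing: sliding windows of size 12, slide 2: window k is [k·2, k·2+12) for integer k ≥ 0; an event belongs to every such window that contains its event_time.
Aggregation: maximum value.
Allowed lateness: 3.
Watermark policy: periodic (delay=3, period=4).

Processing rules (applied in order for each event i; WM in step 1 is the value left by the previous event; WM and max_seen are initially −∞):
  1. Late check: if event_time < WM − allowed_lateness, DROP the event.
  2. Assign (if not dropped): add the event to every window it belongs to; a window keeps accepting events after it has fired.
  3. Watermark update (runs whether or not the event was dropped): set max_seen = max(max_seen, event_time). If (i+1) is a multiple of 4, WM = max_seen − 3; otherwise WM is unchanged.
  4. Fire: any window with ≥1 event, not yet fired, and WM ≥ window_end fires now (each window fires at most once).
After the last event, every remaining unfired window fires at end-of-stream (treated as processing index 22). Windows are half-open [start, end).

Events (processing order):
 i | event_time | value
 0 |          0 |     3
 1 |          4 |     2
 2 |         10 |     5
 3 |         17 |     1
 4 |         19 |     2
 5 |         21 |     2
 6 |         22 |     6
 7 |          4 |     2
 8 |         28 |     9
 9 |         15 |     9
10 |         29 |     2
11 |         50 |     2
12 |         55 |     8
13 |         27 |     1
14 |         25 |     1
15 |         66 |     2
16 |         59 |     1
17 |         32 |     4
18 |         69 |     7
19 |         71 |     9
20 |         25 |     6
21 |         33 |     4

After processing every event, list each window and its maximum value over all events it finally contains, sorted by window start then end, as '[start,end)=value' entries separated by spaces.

i=0 t=0 v=3: → [0,12); WM=−∞
i=1 t=4 v=2: → [4,16),[2,14),[0,12); WM=−∞
i=2 t=10 v=5: → [10,22),[8,20),[6,18),[4,16),[2,14),[0,12); WM=−∞
i=3 t=17 v=1: → [16,28),[14,26),[12,24),[10,22),[8,20),[6,18); WM=14; [0,12) fires=5 [2,14) fires=5
i=4 t=19 v=2: → [18,30),[16,28),[14,26),[12,24),[10,22),[8,20); WM=14
i=5 t=21 v=2: → [20,32),[18,30),[16,28),[14,26),[12,24),[10,22); WM=14
i=6 t=22 v=6: → [22,34),[20,32),[18,30),[16,28),[14,26),[12,24); WM=14
i=7 t=4 v=2: DROP (t<14-3); WM=19; [4,16) fires=5 [6,18) fires=5
i=8 t=28 v=9: → [28,40),[26,38),[24,36),[22,34),[20,32),[18,30); WM=19
i=9 t=15 v=9: DROP (t<19-3); WM=19
i=10 t=29 v=2: → [28,40),[26,38),[24,36),[22,34),[20,32),[18,30); WM=19
i=11 t=50 v=2: → [50,62),[48,60),[46,58),[44,56),[42,54),[40,52); WM=47; [8,20) fires=5 [10,22) fires=5 [12,24) fires=6 [14,26) fires=6 [16,28) fires=6 [18,30) fires=9 [20,32) fires=9 [22,34) fires=9 [24,36) fires=9 [26,38) fires=9 [28,40) fires=9
i=12 t=55 v=8: → [54,66),[52,64),[50,62),[48,60),[46,58),[44,56); WM=47
i=13 t=27 v=1: DROP (t<47-3); WM=47
i=14 t=25 v=1: DROP (t<47-3); WM=47
i=15 t=66 v=2: → [66,78),[64,76),[62,74),[60,72),[58,70),[56,68); WM=63; [40,52) fires=2 [42,54) fires=2 [44,56) fires=8 [46,58) fires=8 [48,60) fires=8 [50,62) fires=8
i=16 t=59 v=1: DROP (t<63-3); WM=63
i=17 t=32 v=4: DROP (t<63-3); WM=63
i=18 t=69 v=7: → [68,80),[66,78),[64,76),[62,74),[60,72),[58,70); WM=63
i=19 t=71 v=9: → [70,82),[68,80),[66,78),[64,76),[62,74),[60,72); WM=68; [52,64) fires=8 [54,66) fires=8 [56,68) fires=2
i=20 t=25 v=6: DROP (t<68-3); WM=68
i=21 t=33 v=4: DROP (t<68-3); WM=68

[0,12)=5 [2,14)=5 [4,16)=5 [6,18)=5 [8,20)=5 [10,22)=5 [12,24)=6 [14,26)=6 [16,28)=6 [18,30)=9 [20,32)=9 [22,34)=9 [24,36)=9 [26,38)=9 [28,40)=9 [40,52)=2 [42,54)=2 [44,56)=8 [46,58)=8 [48,60)=8 [50,62)=8 [52,64)=8 [54,66)=8 [56,68)=2 [58,70)=7 [60,72)=9 [62,74)=9 [64,76)=9 [66,78)=9 [68,80)=9 [70,82)=9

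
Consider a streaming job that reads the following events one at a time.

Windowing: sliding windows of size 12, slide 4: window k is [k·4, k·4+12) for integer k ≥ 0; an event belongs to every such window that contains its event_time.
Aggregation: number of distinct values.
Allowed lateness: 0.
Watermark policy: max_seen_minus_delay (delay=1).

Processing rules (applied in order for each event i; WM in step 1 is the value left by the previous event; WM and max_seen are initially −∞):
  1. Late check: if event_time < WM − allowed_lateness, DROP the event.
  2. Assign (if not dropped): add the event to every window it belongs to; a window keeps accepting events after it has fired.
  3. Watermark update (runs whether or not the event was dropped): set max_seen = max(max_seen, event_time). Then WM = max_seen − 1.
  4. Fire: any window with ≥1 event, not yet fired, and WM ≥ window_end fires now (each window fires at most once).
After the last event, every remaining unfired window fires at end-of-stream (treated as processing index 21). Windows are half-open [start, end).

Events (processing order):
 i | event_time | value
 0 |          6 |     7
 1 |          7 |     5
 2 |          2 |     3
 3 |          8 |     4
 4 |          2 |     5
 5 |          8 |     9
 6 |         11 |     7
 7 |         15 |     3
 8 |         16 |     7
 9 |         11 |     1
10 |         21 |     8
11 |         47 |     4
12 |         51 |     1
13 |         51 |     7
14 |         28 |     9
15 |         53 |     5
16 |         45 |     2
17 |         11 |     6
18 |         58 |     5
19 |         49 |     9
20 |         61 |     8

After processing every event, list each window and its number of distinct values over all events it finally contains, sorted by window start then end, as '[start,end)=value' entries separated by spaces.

[0,12)=4 [4,16)=5 [8,20)=4 [12,24)=3 [16,28)=2 [20,32)=1 [36,48)=1 [40,52)=3 [44,56)=4 [48,60)=3 [52,64)=2 [56,68)=2 [60,72)=1

i=0 t=6 v=7: → [4,16),[0,12); WM=5
i=1 t=7 v=5: → [4,16),[0,12); WM=6
i=2 t=2 v=3: DROP (t<6-0); WM=6
i=3 t=8 v=4: → [8,20),[4,16),[0,12); WM=7
i=4 t=2 v=5: DROP (t<7-0); WM=7
i=5 t=8 v=9: → [8,20),[4,16),[0,12); WM=7
i=6 t=11 v=7: → [8,20),[4,16),[0,12); WM=10
i=7 t=15 v=3: → [12,24),[8,20),[4,16); WM=14; [0,12) fires=4
i=8 t=16 v=7: → [16,28),[12,24),[8,20); WM=15
i=9 t=11 v=1: DROP (t<15-0); WM=15
i=10 t=21 v=8: → [20,32),[16,28),[12,24); WM=20; [4,16) fires=5 [8,20) fires=4
i=11 t=47 v=4: → [44,56),[40,52),[36,48); WM=46; [12,24) fires=3 [16,28) fires=2 [20,32) fires=1
i=12 t=51 v=1: → [48,60),[44,56),[40,52); WM=50; [36,48) fires=1
i=13 t=51 v=7: → [48,60),[44,56),[40,52); WM=50
i=14 t=28 v=9: DROP (t<50-0); WM=50
i=15 t=53 v=5: → [52,64),[48,60),[44,56); WM=52; [40,52) fires=3
i=16 t=45 v=2: DROP (t<52-0); WM=52
i=17 t=11 v=6: DROP (t<52-0); WM=52
i=18 t=58 v=5: → [56,68),[52,64),[48,60); WM=57; [44,56) fires=4
i=19 t=49 v=9: DROP (t<57-0); WM=57
i=20 t=61 v=8: → [60,72),[56,68),[52,64); WM=60; [48,60) fires=3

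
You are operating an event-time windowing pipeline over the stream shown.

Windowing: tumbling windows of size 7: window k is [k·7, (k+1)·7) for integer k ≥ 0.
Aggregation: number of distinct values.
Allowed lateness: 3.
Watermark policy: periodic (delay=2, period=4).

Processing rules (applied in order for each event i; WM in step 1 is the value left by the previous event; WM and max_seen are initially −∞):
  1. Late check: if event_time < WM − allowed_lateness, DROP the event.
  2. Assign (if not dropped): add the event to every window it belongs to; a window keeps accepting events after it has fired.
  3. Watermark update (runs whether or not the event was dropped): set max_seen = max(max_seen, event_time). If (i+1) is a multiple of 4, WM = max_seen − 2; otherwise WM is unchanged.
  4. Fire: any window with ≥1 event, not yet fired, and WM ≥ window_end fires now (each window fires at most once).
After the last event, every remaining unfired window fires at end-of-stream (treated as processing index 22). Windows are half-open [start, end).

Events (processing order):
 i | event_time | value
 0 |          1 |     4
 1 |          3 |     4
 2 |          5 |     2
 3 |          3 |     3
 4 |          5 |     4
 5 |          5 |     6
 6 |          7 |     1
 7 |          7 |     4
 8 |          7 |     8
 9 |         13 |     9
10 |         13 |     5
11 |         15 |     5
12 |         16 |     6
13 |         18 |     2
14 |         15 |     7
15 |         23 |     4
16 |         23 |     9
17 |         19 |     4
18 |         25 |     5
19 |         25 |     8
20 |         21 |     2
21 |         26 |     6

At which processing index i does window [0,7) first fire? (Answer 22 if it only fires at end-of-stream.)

i=0 t=1 v=4: → [0,7); WM=−∞
i=1 t=3 v=4: → [0,7); WM=−∞
i=2 t=5 v=2: → [0,7); WM=−∞
i=3 t=3 v=3: → [0,7); WM=3
i=4 t=5 v=4: → [0,7); WM=3
i=5 t=5 v=6: → [0,7); WM=3
i=6 t=7 v=1: → [7,14); WM=3
i=7 t=7 v=4: → [7,14); WM=5
i=8 t=7 v=8: → [7,14); WM=5
i=9 t=13 v=9: → [7,14); WM=5
i=10 t=13 v=5: → [7,14); WM=5
i=11 t=15 v=5: → [14,21); WM=13; [0,7) fires=4
i=12 t=16 v=6: → [14,21); WM=13
i=13 t=18 v=2: → [14,21); WM=13
i=14 t=15 v=7: → [14,21); WM=13
i=15 t=23 v=4: → [21,28); WM=21; [7,14) fires=5 [14,21) fires=4
i=16 t=23 v=9: → [21,28); WM=21
i=17 t=19 v=4: → [14,21); WM=21
i=18 t=25 v=5: → [21,28); WM=21
i=19 t=25 v=8: → [21,28); WM=23
i=20 t=21 v=2: → [21,28); WM=23
i=21 t=26 v=6: → [21,28); WM=23

11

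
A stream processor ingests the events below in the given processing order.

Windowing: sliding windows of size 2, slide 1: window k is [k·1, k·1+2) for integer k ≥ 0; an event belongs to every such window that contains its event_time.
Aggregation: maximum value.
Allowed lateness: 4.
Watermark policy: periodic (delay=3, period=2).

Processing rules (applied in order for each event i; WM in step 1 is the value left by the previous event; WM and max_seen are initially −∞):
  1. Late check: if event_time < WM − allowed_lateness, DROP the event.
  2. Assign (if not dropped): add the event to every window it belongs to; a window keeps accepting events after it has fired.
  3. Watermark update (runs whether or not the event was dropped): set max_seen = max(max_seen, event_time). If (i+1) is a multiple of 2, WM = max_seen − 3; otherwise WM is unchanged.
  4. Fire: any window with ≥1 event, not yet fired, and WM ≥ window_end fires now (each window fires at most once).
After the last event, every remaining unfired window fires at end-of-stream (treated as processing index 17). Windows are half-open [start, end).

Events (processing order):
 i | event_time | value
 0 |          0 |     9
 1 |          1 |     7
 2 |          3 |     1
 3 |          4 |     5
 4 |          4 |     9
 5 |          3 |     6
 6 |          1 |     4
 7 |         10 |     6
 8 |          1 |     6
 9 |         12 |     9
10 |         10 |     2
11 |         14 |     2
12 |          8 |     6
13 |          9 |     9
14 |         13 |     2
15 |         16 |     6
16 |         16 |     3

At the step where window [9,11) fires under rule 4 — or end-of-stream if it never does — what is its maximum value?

i=0 t=0 v=9: → [0,2); WM=−∞
i=1 t=1 v=7: → [1,3),[0,2); WM=-2
i=2 t=3 v=1: → [3,5),[2,4); WM=-2
i=3 t=4 v=5: → [4,6),[3,5); WM=1
i=4 t=4 v=9: → [4,6),[3,5); WM=1
i=5 t=3 v=6: → [3,5),[2,4); WM=1
i=6 t=1 v=4: → [1,3),[0,2); WM=1
i=7 t=10 v=6: → [10,12),[9,11); WM=7; [0,2) fires=9 [1,3) fires=7 [2,4) fires=6 [3,5) fires=9 [4,6) fires=9
i=8 t=1 v=6: DROP (t<7-4); WM=7
i=9 t=12 v=9: → [12,14),[11,13); WM=9
i=10 t=10 v=2: → [10,12),[9,11); WM=9
i=11 t=14 v=2: → [14,16),[13,15); WM=11; [9,11) fires=6
i=12 t=8 v=6: → [8,10),[7,9); WM=11; [7,9) fires=6 [8,10) fires=6
i=13 t=9 v=9: → [9,11),[8,10); WM=11
i=14 t=13 v=2: → [13,15),[12,14); WM=11
i=15 t=16 v=6: → [16,18),[15,17); WM=13; [10,12) fires=6 [11,13) fires=9
i=16 t=16 v=3: → [16,18),[15,17); WM=13

6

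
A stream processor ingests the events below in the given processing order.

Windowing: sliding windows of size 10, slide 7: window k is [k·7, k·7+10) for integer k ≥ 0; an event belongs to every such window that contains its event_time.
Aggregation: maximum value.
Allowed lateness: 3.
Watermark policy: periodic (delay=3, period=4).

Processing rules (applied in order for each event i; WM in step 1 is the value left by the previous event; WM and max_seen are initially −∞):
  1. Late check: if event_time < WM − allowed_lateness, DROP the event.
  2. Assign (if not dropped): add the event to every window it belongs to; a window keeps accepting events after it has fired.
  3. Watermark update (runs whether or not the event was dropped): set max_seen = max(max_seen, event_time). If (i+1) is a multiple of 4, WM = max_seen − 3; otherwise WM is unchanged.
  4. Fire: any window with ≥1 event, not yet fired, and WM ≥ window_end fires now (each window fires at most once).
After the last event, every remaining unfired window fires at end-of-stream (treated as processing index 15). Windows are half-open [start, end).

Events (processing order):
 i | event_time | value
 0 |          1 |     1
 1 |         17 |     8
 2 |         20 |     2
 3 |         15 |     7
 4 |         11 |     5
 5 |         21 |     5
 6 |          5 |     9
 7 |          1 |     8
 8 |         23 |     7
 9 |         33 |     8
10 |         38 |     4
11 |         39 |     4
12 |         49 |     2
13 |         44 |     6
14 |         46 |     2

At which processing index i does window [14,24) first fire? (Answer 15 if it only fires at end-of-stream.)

i=0 t=1 v=1: → [0,10); WM=−∞
i=1 t=17 v=8: → [14,24); WM=−∞
i=2 t=20 v=2: → [14,24); WM=−∞
i=3 t=15 v=7: → [14,24),[7,17); WM=17; [0,10) fires=1 [7,17) fires=7
i=4 t=11 v=5: DROP (t<17-3); WM=17
i=5 t=21 v=5: → [21,31),[14,24); WM=17
i=6 t=5 v=9: DROP (t<17-3); WM=17
i=7 t=1 v=8: DROP (t<17-3); WM=18
i=8 t=23 v=7: → [21,31),[14,24); WM=18
i=9 t=33 v=8: → [28,38); WM=18
i=10 t=38 v=4: → [35,45); WM=18
i=11 t=39 v=4: → [35,45); WM=36; [14,24) fires=8 [21,31) fires=7
i=12 t=49 v=2: → [49,59),[42,52); WM=36
i=13 t=44 v=6: → [42,52),[35,45); WM=36
i=14 t=46 v=2: → [42,52); WM=36

11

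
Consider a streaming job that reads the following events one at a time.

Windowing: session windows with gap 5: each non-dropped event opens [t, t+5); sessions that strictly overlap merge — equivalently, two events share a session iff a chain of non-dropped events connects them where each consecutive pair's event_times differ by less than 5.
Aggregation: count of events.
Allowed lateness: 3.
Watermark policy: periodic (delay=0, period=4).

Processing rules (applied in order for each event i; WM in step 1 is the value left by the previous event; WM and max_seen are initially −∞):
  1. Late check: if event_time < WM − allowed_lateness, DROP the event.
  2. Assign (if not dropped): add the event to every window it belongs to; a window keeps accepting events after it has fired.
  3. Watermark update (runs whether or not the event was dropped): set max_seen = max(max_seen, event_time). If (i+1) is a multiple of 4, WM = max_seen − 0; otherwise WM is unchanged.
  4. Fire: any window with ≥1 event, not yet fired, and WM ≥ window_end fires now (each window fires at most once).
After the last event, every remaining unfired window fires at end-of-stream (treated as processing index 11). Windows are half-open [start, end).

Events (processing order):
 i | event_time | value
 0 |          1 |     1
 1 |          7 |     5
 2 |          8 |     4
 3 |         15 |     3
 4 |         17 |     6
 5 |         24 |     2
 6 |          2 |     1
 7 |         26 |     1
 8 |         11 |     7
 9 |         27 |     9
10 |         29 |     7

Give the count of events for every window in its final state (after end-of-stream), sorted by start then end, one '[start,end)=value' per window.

i=0 t=1 v=1: → [1,6); WM=−∞
i=1 t=7 v=5: → [7,12); WM=−∞
i=2 t=8 v=4: → [7,13); WM=−∞
i=3 t=15 v=3: → [15,20); WM=15
i=4 t=17 v=6: → [15,22); WM=15
i=5 t=24 v=2: → [24,29); WM=15
i=6 t=2 v=1: DROP (t<15-3); WM=15
i=7 t=26 v=1: → [24,31); WM=26
i=8 t=11 v=7: DROP (t<26-3); WM=26
i=9 t=27 v=9: → [24,32); WM=26
i=10 t=29 v=7: → [24,34); WM=26

[1,6)=1 [7,13)=2 [15,22)=2 [24,34)=4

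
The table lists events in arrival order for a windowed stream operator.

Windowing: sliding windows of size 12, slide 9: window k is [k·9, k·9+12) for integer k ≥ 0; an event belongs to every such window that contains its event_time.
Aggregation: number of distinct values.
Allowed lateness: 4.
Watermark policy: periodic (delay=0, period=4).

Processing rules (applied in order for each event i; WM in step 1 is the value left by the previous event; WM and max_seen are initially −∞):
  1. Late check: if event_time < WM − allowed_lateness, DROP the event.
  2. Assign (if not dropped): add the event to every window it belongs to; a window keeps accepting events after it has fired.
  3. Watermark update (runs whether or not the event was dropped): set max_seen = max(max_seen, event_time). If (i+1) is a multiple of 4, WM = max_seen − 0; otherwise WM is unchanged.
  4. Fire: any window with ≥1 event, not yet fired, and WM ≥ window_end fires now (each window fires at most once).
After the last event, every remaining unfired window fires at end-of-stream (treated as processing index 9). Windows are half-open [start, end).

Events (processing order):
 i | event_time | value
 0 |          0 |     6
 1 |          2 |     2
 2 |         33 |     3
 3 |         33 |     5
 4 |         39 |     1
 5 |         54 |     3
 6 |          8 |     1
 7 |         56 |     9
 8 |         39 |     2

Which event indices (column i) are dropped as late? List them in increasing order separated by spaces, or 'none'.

i=0 t=0 v=6: → [0,12); WM=−∞
i=1 t=2 v=2: → [0,12); WM=−∞
i=2 t=33 v=3: → [27,39); WM=−∞
i=3 t=33 v=5: → [27,39); WM=33; [0,12) fires=2
i=4 t=39 v=1: → [36,48); WM=33
i=5 t=54 v=3: → [54,66),[45,57); WM=33
i=6 t=8 v=1: DROP (t<33-4); WM=33
i=7 t=56 v=9: → [54,66),[45,57); WM=56; [27,39) fires=2 [36,48) fires=1
i=8 t=39 v=2: DROP (t<56-4); WM=56

6 8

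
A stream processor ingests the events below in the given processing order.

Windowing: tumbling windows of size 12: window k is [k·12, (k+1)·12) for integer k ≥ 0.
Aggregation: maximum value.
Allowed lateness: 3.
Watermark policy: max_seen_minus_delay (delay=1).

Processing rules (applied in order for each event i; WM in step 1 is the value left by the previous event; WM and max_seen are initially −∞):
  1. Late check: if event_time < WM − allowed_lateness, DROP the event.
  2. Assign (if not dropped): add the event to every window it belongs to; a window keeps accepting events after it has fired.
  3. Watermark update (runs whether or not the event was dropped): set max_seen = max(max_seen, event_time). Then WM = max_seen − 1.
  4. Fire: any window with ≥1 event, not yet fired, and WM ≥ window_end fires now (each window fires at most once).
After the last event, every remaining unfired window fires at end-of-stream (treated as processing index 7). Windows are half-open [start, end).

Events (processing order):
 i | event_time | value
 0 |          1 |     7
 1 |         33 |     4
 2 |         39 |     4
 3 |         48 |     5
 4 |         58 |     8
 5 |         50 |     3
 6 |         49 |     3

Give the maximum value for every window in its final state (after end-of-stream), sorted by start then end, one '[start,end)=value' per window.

i=0 t=1 v=7: → [0,12); WM=0
i=1 t=33 v=4: → [24,36); WM=32; [0,12) fires=7
i=2 t=39 v=4: → [36,48); WM=38; [24,36) fires=4
i=3 t=48 v=5: → [48,60); WM=47
i=4 t=58 v=8: → [48,60); WM=57; [36,48) fires=4
i=5 t=50 v=3: DROP (t<57-3); WM=57
i=6 t=49 v=3: DROP (t<57-3); WM=57

[0,12)=7 [24,36)=4 [36,48)=4 [48,60)=8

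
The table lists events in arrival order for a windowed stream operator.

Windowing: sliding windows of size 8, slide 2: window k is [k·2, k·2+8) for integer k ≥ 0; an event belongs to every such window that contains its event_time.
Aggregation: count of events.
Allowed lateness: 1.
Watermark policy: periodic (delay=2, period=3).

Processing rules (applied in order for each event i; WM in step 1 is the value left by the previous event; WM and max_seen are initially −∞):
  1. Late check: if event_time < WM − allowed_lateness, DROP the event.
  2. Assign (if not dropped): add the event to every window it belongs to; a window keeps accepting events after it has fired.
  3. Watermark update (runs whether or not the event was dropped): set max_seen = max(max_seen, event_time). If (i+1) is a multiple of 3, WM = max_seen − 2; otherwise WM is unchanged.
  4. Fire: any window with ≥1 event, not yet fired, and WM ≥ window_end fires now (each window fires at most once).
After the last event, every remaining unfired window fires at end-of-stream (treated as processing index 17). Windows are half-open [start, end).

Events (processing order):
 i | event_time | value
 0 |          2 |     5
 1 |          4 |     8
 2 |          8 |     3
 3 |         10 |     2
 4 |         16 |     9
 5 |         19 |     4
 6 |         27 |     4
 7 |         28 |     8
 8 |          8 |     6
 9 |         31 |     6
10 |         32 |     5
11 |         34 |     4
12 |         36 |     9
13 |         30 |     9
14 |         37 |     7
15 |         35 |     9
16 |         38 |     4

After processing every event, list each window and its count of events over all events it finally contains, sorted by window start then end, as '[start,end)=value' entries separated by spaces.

i=0 t=2 v=5: → [2,10),[0,8); WM=−∞
i=1 t=4 v=8: → [4,12),[2,10),[0,8); WM=−∞
i=2 t=8 v=3: → [8,16),[6,14),[4,12),[2,10); WM=6
i=3 t=10 v=2: → [10,18),[8,16),[6,14),[4,12); WM=6
i=4 t=16 v=9: → [16,24),[14,22),[12,20),[10,18); WM=6
i=5 t=19 v=4: → [18,26),[16,24),[14,22),[12,20); WM=17; [0,8) fires=2 [2,10) fires=3 [4,12) fires=3 [6,14) fires=2 [8,16) fires=2
i=6 t=27 v=4: → [26,34),[24,32),[22,30),[20,28); WM=17
i=7 t=28 v=8: → [28,36),[26,34),[24,32),[22,30); WM=17
i=8 t=8 v=6: DROP (t<17-1); WM=26; [10,18) fires=2 [12,20) fires=2 [14,22) fires=2 [16,24) fires=2 [18,26) fires=1
i=9 t=31 v=6: → [30,38),[28,36),[26,34),[24,32); WM=26
i=10 t=32 v=5: → [32,40),[30,38),[28,36),[26,34); WM=26
i=11 t=34 v=4: → [34,42),[32,40),[30,38),[28,36); WM=32; [20,28) fires=1 [22,30) fires=2 [24,32) fires=3
i=12 t=36 v=9: → [36,44),[34,42),[32,40),[30,38); WM=32
i=13 t=30 v=9: DROP (t<32-1); WM=32
i=14 t=37 v=7: → [36,44),[34,42),[32,40),[30,38); WM=35; [26,34) fires=4
i=15 t=35 v=9: → [34,42),[32,40),[30,38),[28,36); WM=35
i=16 t=38 v=4: → [38,46),[36,44),[34,42),[32,40); WM=35

[0,8)=2 [2,10)=3 [4,12)=3 [6,14)=2 [8,16)=2 [10,18)=2 [12,20)=2 [14,22)=2 [16,24)=2 [18,26)=1 [20,28)=1 [22,30)=2 [24,32)=3 [26,34)=4 [28,36)=5 [30,38)=6 [32,40)=6 [34,42)=5 [36,44)=3 [38,46)=1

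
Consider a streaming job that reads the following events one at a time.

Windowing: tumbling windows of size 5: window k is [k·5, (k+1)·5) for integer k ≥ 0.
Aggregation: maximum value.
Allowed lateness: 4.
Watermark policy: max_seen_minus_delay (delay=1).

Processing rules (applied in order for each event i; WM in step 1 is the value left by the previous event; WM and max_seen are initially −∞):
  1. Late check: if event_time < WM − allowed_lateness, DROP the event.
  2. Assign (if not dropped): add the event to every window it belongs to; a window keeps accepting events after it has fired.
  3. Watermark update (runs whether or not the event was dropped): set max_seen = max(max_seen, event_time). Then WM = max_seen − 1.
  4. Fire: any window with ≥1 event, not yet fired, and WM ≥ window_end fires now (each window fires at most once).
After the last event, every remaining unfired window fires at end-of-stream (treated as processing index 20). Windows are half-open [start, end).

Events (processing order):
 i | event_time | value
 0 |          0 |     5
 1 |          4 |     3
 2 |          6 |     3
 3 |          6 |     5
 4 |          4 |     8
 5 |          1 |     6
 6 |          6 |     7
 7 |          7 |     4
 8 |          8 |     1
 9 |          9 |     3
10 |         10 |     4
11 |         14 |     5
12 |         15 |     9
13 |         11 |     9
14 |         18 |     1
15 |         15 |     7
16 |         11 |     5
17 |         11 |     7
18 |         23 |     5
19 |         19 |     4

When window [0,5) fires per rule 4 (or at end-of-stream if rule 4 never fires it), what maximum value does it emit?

5

i=0 t=0 v=5: → [0,5); WM=-1
i=1 t=4 v=3: → [0,5); WM=3
i=2 t=6 v=3: → [5,10); WM=5; [0,5) fires=5
i=3 t=6 v=5: → [5,10); WM=5
i=4 t=4 v=8: → [0,5); WM=5
i=5 t=1 v=6: → [0,5); WM=5
i=6 t=6 v=7: → [5,10); WM=5
i=7 t=7 v=4: → [5,10); WM=6
i=8 t=8 v=1: → [5,10); WM=7
i=9 t=9 v=3: → [5,10); WM=8
i=10 t=10 v=4: → [10,15); WM=9
i=11 t=14 v=5: → [10,15); WM=13; [5,10) fires=7
i=12 t=15 v=9: → [15,20); WM=14
i=13 t=11 v=9: → [10,15); WM=14
i=14 t=18 v=1: → [15,20); WM=17; [10,15) fires=9
i=15 t=15 v=7: → [15,20); WM=17
i=16 t=11 v=5: DROP (t<17-4); WM=17
i=17 t=11 v=7: DROP (t<17-4); WM=17
i=18 t=23 v=5: → [20,25); WM=22; [15,20) fires=9
i=19 t=19 v=4: → [15,20); WM=22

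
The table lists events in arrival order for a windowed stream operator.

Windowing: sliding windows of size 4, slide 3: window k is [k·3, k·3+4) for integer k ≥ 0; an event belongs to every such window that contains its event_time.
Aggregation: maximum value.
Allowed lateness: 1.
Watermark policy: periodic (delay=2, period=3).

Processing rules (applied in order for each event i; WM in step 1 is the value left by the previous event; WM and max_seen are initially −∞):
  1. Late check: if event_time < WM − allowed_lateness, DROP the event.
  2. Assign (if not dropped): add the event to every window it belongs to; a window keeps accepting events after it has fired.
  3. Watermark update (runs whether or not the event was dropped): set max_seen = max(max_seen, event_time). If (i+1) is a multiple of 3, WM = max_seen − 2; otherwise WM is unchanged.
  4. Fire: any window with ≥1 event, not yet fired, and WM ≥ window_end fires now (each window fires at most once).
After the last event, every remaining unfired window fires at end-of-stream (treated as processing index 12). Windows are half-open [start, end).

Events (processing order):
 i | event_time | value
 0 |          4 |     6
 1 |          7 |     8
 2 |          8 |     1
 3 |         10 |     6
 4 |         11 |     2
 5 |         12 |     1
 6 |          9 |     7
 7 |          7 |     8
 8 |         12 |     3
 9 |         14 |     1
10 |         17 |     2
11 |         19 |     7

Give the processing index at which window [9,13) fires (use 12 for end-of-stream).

i=0 t=4 v=6: → [3,7); WM=−∞
i=1 t=7 v=8: → [6,10); WM=−∞
i=2 t=8 v=1: → [6,10); WM=6
i=3 t=10 v=6: → [9,13); WM=6
i=4 t=11 v=2: → [9,13); WM=6
i=5 t=12 v=1: → [12,16),[9,13); WM=10; [3,7) fires=6 [6,10) fires=8
i=6 t=9 v=7: → [9,13),[6,10); WM=10
i=7 t=7 v=8: DROP (t<10-1); WM=10
i=8 t=12 v=3: → [12,16),[9,13); WM=10
i=9 t=14 v=1: → [12,16); WM=10
i=10 t=17 v=2: → [15,19); WM=10
i=11 t=19 v=7: → [18,22); WM=17; [9,13) fires=7 [12,16) fires=3

11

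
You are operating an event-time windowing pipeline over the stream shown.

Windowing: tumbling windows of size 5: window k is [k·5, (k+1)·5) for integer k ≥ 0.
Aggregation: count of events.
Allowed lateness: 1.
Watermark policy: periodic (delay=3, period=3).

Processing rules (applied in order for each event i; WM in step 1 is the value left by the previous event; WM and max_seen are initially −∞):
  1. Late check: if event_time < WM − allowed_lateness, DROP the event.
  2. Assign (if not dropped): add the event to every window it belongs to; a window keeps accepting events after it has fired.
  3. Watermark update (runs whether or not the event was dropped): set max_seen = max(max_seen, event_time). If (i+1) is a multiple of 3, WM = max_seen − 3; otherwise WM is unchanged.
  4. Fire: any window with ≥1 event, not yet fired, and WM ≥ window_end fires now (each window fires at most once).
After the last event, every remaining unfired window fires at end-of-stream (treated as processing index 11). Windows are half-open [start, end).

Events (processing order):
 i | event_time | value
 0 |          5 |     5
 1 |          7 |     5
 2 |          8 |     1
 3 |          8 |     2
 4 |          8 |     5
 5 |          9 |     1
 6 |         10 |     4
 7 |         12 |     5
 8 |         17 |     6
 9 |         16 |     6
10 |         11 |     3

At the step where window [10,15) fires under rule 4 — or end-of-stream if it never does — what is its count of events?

2

i=0 t=5 v=5: → [5,10); WM=−∞
i=1 t=7 v=5: → [5,10); WM=−∞
i=2 t=8 v=1: → [5,10); WM=5
i=3 t=8 v=2: → [5,10); WM=5
i=4 t=8 v=5: → [5,10); WM=5
i=5 t=9 v=1: → [5,10); WM=6
i=6 t=10 v=4: → [10,15); WM=6
i=7 t=12 v=5: → [10,15); WM=6
i=8 t=17 v=6: → [15,20); WM=14; [5,10) fires=6
i=9 t=16 v=6: → [15,20); WM=14
i=10 t=11 v=3: DROP (t<14-1); WM=14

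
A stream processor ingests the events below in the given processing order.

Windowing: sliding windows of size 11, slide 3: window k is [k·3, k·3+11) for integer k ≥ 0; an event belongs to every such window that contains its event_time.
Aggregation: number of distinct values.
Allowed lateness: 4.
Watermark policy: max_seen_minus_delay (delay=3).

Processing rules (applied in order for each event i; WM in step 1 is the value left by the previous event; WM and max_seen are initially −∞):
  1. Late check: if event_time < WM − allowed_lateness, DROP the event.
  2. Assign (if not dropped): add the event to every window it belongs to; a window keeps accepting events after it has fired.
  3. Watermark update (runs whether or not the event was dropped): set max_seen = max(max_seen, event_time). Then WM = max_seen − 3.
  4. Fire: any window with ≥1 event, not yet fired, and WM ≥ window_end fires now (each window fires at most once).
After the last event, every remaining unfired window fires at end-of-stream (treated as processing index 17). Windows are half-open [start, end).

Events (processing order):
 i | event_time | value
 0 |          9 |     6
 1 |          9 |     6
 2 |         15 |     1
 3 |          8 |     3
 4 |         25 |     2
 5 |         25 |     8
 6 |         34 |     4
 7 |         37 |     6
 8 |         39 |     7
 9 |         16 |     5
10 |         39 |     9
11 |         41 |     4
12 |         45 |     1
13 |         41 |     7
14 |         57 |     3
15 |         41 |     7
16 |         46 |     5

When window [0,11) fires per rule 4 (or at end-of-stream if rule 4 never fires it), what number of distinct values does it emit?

i=0 t=9 v=6: → [9,20),[6,17),[3,14),[0,11); WM=6
i=1 t=9 v=6: → [9,20),[6,17),[3,14),[0,11); WM=6
i=2 t=15 v=1: → [15,26),[12,23),[9,20),[6,17); WM=12; [0,11) fires=1
i=3 t=8 v=3: → [6,17),[3,14),[0,11); WM=12
i=4 t=25 v=2: → [24,35),[21,32),[18,29),[15,26); WM=22; [3,14) fires=2 [6,17) fires=3 [9,20) fires=2
i=5 t=25 v=8: → [24,35),[21,32),[18,29),[15,26); WM=22
i=6 t=34 v=4: → [33,44),[30,41),[27,38),[24,35); WM=31; [12,23) fires=1 [15,26) fires=3 [18,29) fires=2
i=7 t=37 v=6: → [36,47),[33,44),[30,41),[27,38); WM=34; [21,32) fires=2
i=8 t=39 v=7: → [39,50),[36,47),[33,44),[30,41); WM=36; [24,35) fires=3
i=9 t=16 v=5: DROP (t<36-4); WM=36
i=10 t=39 v=9: → [39,50),[36,47),[33,44),[30,41); WM=36
i=11 t=41 v=4: → [39,50),[36,47),[33,44); WM=38; [27,38) fires=2
i=12 t=45 v=1: → [45,56),[42,53),[39,50),[36,47); WM=42; [30,41) fires=4
i=13 t=41 v=7: → [39,50),[36,47),[33,44); WM=42
i=14 t=57 v=3: → [57,68),[54,65),[51,62),[48,59); WM=54; [33,44) fires=4 [36,47) fires=5 [39,50) fires=4 [42,53) fires=1
i=15 t=41 v=7: DROP (t<54-4); WM=54
i=16 t=46 v=5: DROP (t<54-4); WM=54

1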